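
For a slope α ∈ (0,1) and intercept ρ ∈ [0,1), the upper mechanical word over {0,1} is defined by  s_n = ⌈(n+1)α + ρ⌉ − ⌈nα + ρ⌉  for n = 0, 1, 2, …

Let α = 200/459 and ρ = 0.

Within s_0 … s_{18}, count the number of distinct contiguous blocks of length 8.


8

t_n = ⌈(n·200)/459⌉ for n = 0 … 19:
  n=0…9: ⌈0/459⌉=0 ⌈200/459⌉=1 ⌈400/459⌉=1 ⌈600/459⌉=2 ⌈800/459⌉=2 ⌈1000/459⌉=3 ⌈1200/459⌉=3 ⌈1400/459⌉=4 ⌈1600/459⌉=4 ⌈1800/459⌉=4
  n=10…19: ⌈2000/459⌉=5 ⌈2200/459⌉=5 ⌈2400/459⌉=6 ⌈2600/459⌉=6 ⌈2800/459⌉=7 ⌈3000/459⌉=7 ⌈3200/459⌉=7 ⌈3400/459⌉=8 ⌈3600/459⌉=8 ⌈3800/459⌉=9
s_n = t_(n+1) − t_n for n = 0 … 18 gives
prefix = 1010101001010100101
slide a length-8 window over [0..7] … [11..18] (12 windows); first occurrence of each distinct factor:
  [  0..  7] 10101010
  [  1..  8] 01010100
  [  2..  9] 10101001
  [  3.. 10] 01010010
  [  4.. 11] 10100101
  [  5.. 12] 01001010
  [  6.. 13] 10010101
  [  7.. 14] 00101010
  (the other 4 windows repeat one of these)
distinct factors: {00101010, 01001010, 01010010, 01010100, 10010101, 10100101, 10101001, 10101010}
count = 8  (Sturmian bound for length 8 is 9)


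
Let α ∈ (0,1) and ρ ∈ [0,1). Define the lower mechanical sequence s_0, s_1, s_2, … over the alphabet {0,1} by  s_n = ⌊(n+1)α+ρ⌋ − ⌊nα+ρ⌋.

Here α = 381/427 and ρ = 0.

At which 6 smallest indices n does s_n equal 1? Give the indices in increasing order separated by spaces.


n=0: ⌊381/427⌋−⌊0/427⌋ = 0−0 = 0
n=1: ⌊762/427⌋−⌊381/427⌋ = 1−0 = 1  ← one
n=2: ⌊1143/427⌋−⌊762/427⌋ = 2−1 = 1  ← one
n=3: ⌊1524/427⌋−⌊1143/427⌋ = 3−2 = 1  ← one
n=4: ⌊1905/427⌋−⌊1524/427⌋ = 4−3 = 1  ← one
n=5: ⌊2286/427⌋−⌊1905/427⌋ = 5−4 = 1  ← one
n=6: ⌊2667/427⌋−⌊2286/427⌋ = 6−5 = 1  ← one
positions of the first 6 ones: 1 2 3 4 5 6

1 2 3 4 5 6


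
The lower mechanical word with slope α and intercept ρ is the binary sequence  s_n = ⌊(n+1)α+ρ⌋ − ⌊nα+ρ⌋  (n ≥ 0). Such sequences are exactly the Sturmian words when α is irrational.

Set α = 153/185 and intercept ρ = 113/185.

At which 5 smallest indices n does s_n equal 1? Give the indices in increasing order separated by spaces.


0 1 2 4 5

n=0: ⌊266/185⌋−⌊113/185⌋ = 1−0 = 1  ← one
n=1: ⌊419/185⌋−⌊266/185⌋ = 2−1 = 1  ← one
n=2: ⌊572/185⌋−⌊419/185⌋ = 3−2 = 1  ← one
n=3: ⌊725/185⌋−⌊572/185⌋ = 3−3 = 0
n=4: ⌊878/185⌋−⌊725/185⌋ = 4−3 = 1  ← one
n=5: ⌊1031/185⌋−⌊878/185⌋ = 5−4 = 1  ← one
positions of the first 5 ones: 0 1 2 4 5


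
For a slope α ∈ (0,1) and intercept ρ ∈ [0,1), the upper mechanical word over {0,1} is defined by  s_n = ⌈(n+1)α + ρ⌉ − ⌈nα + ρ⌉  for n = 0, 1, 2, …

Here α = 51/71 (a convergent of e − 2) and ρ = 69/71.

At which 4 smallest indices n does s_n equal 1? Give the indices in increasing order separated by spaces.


0 1 2 4

n=0: ⌈120/71⌉−⌈69/71⌉ = 2−1 = 1  ← one
n=1: ⌈171/71⌉−⌈120/71⌉ = 3−2 = 1  ← one
n=2: ⌈222/71⌉−⌈171/71⌉ = 4−3 = 1  ← one
n=3: ⌈273/71⌉−⌈222/71⌉ = 4−4 = 0
n=4: ⌈324/71⌉−⌈273/71⌉ = 5−4 = 1  ← one
positions of the first 4 ones: 0 1 2 4


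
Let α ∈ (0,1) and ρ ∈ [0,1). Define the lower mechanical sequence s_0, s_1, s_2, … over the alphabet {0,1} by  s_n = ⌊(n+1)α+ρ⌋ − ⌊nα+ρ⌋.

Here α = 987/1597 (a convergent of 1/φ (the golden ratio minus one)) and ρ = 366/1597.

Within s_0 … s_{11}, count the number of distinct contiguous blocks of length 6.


t_n = ⌊(n·987+366)/1597⌋ for n = 0 … 12:
  n=0…9: ⌊366/1597⌋=0 ⌊1353/1597⌋=0 ⌊2340/1597⌋=1 ⌊3327/1597⌋=2 ⌊4314/1597⌋=2 ⌊5301/1597⌋=3 ⌊6288/1597⌋=3 ⌊7275/1597⌋=4 ⌊8262/1597⌋=5 ⌊9249/1597⌋=5
  n=10…12: ⌊10236/1597⌋=6 ⌊11223/1597⌋=7 ⌊12210/1597⌋=7
s_n = t_(n+1) − t_n for n = 0 … 11 gives
prefix = 011010110110
slide a length-6 window over [0..5] … [6..11] (7 windows); first occurrence of each distinct factor:
  [  0..  5] 011010
  [  1..  6] 110101
  [  2..  7] 101011
  [  3..  8] 010110
  [  4..  9] 101101
  [  5.. 10] 011011
  [  6.. 11] 110110
distinct factors: {010110, 011010, 011011, 101011, 101101, 110101, 110110}
count = 7  (Sturmian bound for length 6 is 7)

7


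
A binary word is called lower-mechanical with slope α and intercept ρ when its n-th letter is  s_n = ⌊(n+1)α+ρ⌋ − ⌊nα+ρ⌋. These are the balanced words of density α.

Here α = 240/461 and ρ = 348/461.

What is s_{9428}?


0

(n+1)α + ρ = (9429·240 + 348) / 461 = 2263308/461
nα + ρ     = (9428·240 + 348) / 461 = 2263068/461
⌊2263308/461⌋ = 4909,  ⌊2263068/461⌋ = 4909
s_{9428} = 4909 − 4909 = 0


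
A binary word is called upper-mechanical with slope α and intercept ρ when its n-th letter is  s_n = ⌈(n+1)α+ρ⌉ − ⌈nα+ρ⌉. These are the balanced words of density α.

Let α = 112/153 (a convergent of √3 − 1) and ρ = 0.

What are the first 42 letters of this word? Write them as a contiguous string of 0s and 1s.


111011101110110111011101110110111011101110

n=0: ⌈(1·112)/153⌉ − ⌈(0·112)/153⌉ = ⌈112/153⌉ − ⌈0/153⌉ = 1 − 0 = 1
n=1: ⌈(2·112)/153⌉ − ⌈(1·112)/153⌉ = ⌈224/153⌉ − ⌈112/153⌉ = 2 − 1 = 1
n=2: ⌈(3·112)/153⌉ − ⌈(2·112)/153⌉ = ⌈336/153⌉ − ⌈224/153⌉ = 3 − 2 = 1
n=3: ⌈(4·112)/153⌉ − ⌈(3·112)/153⌉ = ⌈448/153⌉ − ⌈336/153⌉ = 3 − 3 = 0
n=4: ⌈(5·112)/153⌉ − ⌈(4·112)/153⌉ = ⌈560/153⌉ − ⌈448/153⌉ = 4 − 3 = 1
n=5: ⌈(6·112)/153⌉ − ⌈(5·112)/153⌉ = ⌈672/153⌉ − ⌈560/153⌉ = 5 − 4 = 1
n=6: ⌈(7·112)/153⌉ − ⌈(6·112)/153⌉ = ⌈784/153⌉ − ⌈672/153⌉ = 6 − 5 = 1
n=7: ⌈(8·112)/153⌉ − ⌈(7·112)/153⌉ = ⌈896/153⌉ − ⌈784/153⌉ = 6 − 6 = 0
n=8: ⌈(9·112)/153⌉ − ⌈(8·112)/153⌉ = ⌈1008/153⌉ − ⌈896/153⌉ = 7 − 6 = 1
n=9: ⌈(10·112)/153⌉ − ⌈(9·112)/153⌉ = ⌈1120/153⌉ − ⌈1008/153⌉ = 8 − 7 = 1
n=10: ⌈(11·112)/153⌉ − ⌈(10·112)/153⌉ = ⌈1232/153⌉ − ⌈1120/153⌉ = 9 − 8 = 1
n=11: ⌈(12·112)/153⌉ − ⌈(11·112)/153⌉ = ⌈1344/153⌉ − ⌈1232/153⌉ = 9 − 9 = 0
n=12: ⌈(13·112)/153⌉ − ⌈(12·112)/153⌉ = ⌈1456/153⌉ − ⌈1344/153⌉ = 10 − 9 = 1
n=13: ⌈(14·112)/153⌉ − ⌈(13·112)/153⌉ = ⌈1568/153⌉ − ⌈1456/153⌉ = 11 − 10 = 1
n=14: ⌈(15·112)/153⌉ − ⌈(14·112)/153⌉ = ⌈1680/153⌉ − ⌈1568/153⌉ = 11 − 11 = 0
n=15: ⌈(16·112)/153⌉ − ⌈(15·112)/153⌉ = ⌈1792/153⌉ − ⌈1680/153⌉ = 12 − 11 = 1
n=16: ⌈(17·112)/153⌉ − ⌈(16·112)/153⌉ = ⌈1904/153⌉ − ⌈1792/153⌉ = 13 − 12 = 1
n=17: ⌈(18·112)/153⌉ − ⌈(17·112)/153⌉ = ⌈2016/153⌉ − ⌈1904/153⌉ = 14 − 13 = 1
n=18: ⌈(19·112)/153⌉ − ⌈(18·112)/153⌉ = ⌈2128/153⌉ − ⌈2016/153⌉ = 14 − 14 = 0
n=19: ⌈(20·112)/153⌉ − ⌈(19·112)/153⌉ = ⌈2240/153⌉ − ⌈2128/153⌉ = 15 − 14 = 1
n=20: ⌈(21·112)/153⌉ − ⌈(20·112)/153⌉ = ⌈2352/153⌉ − ⌈2240/153⌉ = 16 − 15 = 1
n=21: ⌈(22·112)/153⌉ − ⌈(21·112)/153⌉ = ⌈2464/153⌉ − ⌈2352/153⌉ = 17 − 16 = 1
n=22: ⌈(23·112)/153⌉ − ⌈(22·112)/153⌉ = ⌈2576/153⌉ − ⌈2464/153⌉ = 17 − 17 = 0
n=23: ⌈(24·112)/153⌉ − ⌈(23·112)/153⌉ = ⌈2688/153⌉ − ⌈2576/153⌉ = 18 − 17 = 1
n=24: ⌈(25·112)/153⌉ − ⌈(24·112)/153⌉ = ⌈2800/153⌉ − ⌈2688/153⌉ = 19 − 18 = 1
n=25: ⌈(26·112)/153⌉ − ⌈(25·112)/153⌉ = ⌈2912/153⌉ − ⌈2800/153⌉ = 20 − 19 = 1
n=26: ⌈(27·112)/153⌉ − ⌈(26·112)/153⌉ = ⌈3024/153⌉ − ⌈2912/153⌉ = 20 − 20 = 0
n=27: ⌈(28·112)/153⌉ − ⌈(27·112)/153⌉ = ⌈3136/153⌉ − ⌈3024/153⌉ = 21 − 20 = 1
n=28: ⌈(29·112)/153⌉ − ⌈(28·112)/153⌉ = ⌈3248/153⌉ − ⌈3136/153⌉ = 22 − 21 = 1
n=29: ⌈(30·112)/153⌉ − ⌈(29·112)/153⌉ = ⌈3360/153⌉ − ⌈3248/153⌉ = 22 − 22 = 0
n=30: ⌈(31·112)/153⌉ − ⌈(30·112)/153⌉ = ⌈3472/153⌉ − ⌈3360/153⌉ = 23 − 22 = 1
n=31: ⌈(32·112)/153⌉ − ⌈(31·112)/153⌉ = ⌈3584/153⌉ − ⌈3472/153⌉ = 24 − 23 = 1
n=32: ⌈(33·112)/153⌉ − ⌈(32·112)/153⌉ = ⌈3696/153⌉ − ⌈3584/153⌉ = 25 − 24 = 1
n=33: ⌈(34·112)/153⌉ − ⌈(33·112)/153⌉ = ⌈3808/153⌉ − ⌈3696/153⌉ = 25 − 25 = 0
n=34: ⌈(35·112)/153⌉ − ⌈(34·112)/153⌉ = ⌈3920/153⌉ − ⌈3808/153⌉ = 26 − 25 = 1
n=35: ⌈(36·112)/153⌉ − ⌈(35·112)/153⌉ = ⌈4032/153⌉ − ⌈3920/153⌉ = 27 − 26 = 1
n=36: ⌈(37·112)/153⌉ − ⌈(36·112)/153⌉ = ⌈4144/153⌉ − ⌈4032/153⌉ = 28 − 27 = 1
n=37: ⌈(38·112)/153⌉ − ⌈(37·112)/153⌉ = ⌈4256/153⌉ − ⌈4144/153⌉ = 28 − 28 = 0
n=38: ⌈(39·112)/153⌉ − ⌈(38·112)/153⌉ = ⌈4368/153⌉ − ⌈4256/153⌉ = 29 − 28 = 1
n=39: ⌈(40·112)/153⌉ − ⌈(39·112)/153⌉ = ⌈4480/153⌉ − ⌈4368/153⌉ = 30 − 29 = 1
n=40: ⌈(41·112)/153⌉ − ⌈(40·112)/153⌉ = ⌈4592/153⌉ − ⌈4480/153⌉ = 31 − 30 = 1
n=41: ⌈(42·112)/153⌉ − ⌈(41·112)/153⌉ = ⌈4704/153⌉ − ⌈4592/153⌉ = 31 − 31 = 0


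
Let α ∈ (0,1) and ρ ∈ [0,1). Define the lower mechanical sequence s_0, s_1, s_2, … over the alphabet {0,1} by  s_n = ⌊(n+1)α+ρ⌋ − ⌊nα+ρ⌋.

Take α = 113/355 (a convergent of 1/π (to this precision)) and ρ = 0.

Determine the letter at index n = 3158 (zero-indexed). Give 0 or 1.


0

(n+1)α + ρ = (3159·113) / 355 = 356967/355
nα + ρ     = (3158·113) / 355 = 356854/355
⌊356967/355⌋ = 1005,  ⌊356854/355⌋ = 1005
s_{3158} = 1005 − 1005 = 0


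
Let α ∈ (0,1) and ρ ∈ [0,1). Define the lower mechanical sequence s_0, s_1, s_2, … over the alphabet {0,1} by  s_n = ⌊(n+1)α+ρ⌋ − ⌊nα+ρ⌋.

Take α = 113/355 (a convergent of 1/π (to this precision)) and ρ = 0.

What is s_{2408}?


(n+1)α + ρ = (2409·113) / 355 = 272217/355
nα + ρ     = (2408·113) / 355 = 272104/355
⌊272217/355⌋ = 766,  ⌊272104/355⌋ = 766
s_{2408} = 766 − 766 = 0

0


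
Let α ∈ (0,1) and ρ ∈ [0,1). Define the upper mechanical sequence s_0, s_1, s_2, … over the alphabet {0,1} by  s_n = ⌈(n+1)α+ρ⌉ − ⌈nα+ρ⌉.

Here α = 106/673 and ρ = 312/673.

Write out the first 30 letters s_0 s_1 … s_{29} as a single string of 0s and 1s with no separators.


n=0: ⌈(1·106+312)/673⌉ − ⌈(0·106+312)/673⌉ = ⌈418/673⌉ − ⌈312/673⌉ = 1 − 1 = 0
n=1: ⌈(2·106+312)/673⌉ − ⌈(1·106+312)/673⌉ = ⌈524/673⌉ − ⌈418/673⌉ = 1 − 1 = 0
n=2: ⌈(3·106+312)/673⌉ − ⌈(2·106+312)/673⌉ = ⌈630/673⌉ − ⌈524/673⌉ = 1 − 1 = 0
n=3: ⌈(4·106+312)/673⌉ − ⌈(3·106+312)/673⌉ = ⌈736/673⌉ − ⌈630/673⌉ = 2 − 1 = 1
n=4: ⌈(5·106+312)/673⌉ − ⌈(4·106+312)/673⌉ = ⌈842/673⌉ − ⌈736/673⌉ = 2 − 2 = 0
n=5: ⌈(6·106+312)/673⌉ − ⌈(5·106+312)/673⌉ = ⌈948/673⌉ − ⌈842/673⌉ = 2 − 2 = 0
n=6: ⌈(7·106+312)/673⌉ − ⌈(6·106+312)/673⌉ = ⌈1054/673⌉ − ⌈948/673⌉ = 2 − 2 = 0
n=7: ⌈(8·106+312)/673⌉ − ⌈(7·106+312)/673⌉ = ⌈1160/673⌉ − ⌈1054/673⌉ = 2 − 2 = 0
n=8: ⌈(9·106+312)/673⌉ − ⌈(8·106+312)/673⌉ = ⌈1266/673⌉ − ⌈1160/673⌉ = 2 − 2 = 0
n=9: ⌈(10·106+312)/673⌉ − ⌈(9·106+312)/673⌉ = ⌈1372/673⌉ − ⌈1266/673⌉ = 3 − 2 = 1
n=10: ⌈(11·106+312)/673⌉ − ⌈(10·106+312)/673⌉ = ⌈1478/673⌉ − ⌈1372/673⌉ = 3 − 3 = 0
n=11: ⌈(12·106+312)/673⌉ − ⌈(11·106+312)/673⌉ = ⌈1584/673⌉ − ⌈1478/673⌉ = 3 − 3 = 0
n=12: ⌈(13·106+312)/673⌉ − ⌈(12·106+312)/673⌉ = ⌈1690/673⌉ − ⌈1584/673⌉ = 3 − 3 = 0
n=13: ⌈(14·106+312)/673⌉ − ⌈(13·106+312)/673⌉ = ⌈1796/673⌉ − ⌈1690/673⌉ = 3 − 3 = 0
n=14: ⌈(15·106+312)/673⌉ − ⌈(14·106+312)/673⌉ = ⌈1902/673⌉ − ⌈1796/673⌉ = 3 − 3 = 0
n=15: ⌈(16·106+312)/673⌉ − ⌈(15·106+312)/673⌉ = ⌈2008/673⌉ − ⌈1902/673⌉ = 3 − 3 = 0
n=16: ⌈(17·106+312)/673⌉ − ⌈(16·106+312)/673⌉ = ⌈2114/673⌉ − ⌈2008/673⌉ = 4 − 3 = 1
n=17: ⌈(18·106+312)/673⌉ − ⌈(17·106+312)/673⌉ = ⌈2220/673⌉ − ⌈2114/673⌉ = 4 − 4 = 0
n=18: ⌈(19·106+312)/673⌉ − ⌈(18·106+312)/673⌉ = ⌈2326/673⌉ − ⌈2220/673⌉ = 4 − 4 = 0
n=19: ⌈(20·106+312)/673⌉ − ⌈(19·106+312)/673⌉ = ⌈2432/673⌉ − ⌈2326/673⌉ = 4 − 4 = 0
n=20: ⌈(21·106+312)/673⌉ − ⌈(20·106+312)/673⌉ = ⌈2538/673⌉ − ⌈2432/673⌉ = 4 − 4 = 0
n=21: ⌈(22·106+312)/673⌉ − ⌈(21·106+312)/673⌉ = ⌈2644/673⌉ − ⌈2538/673⌉ = 4 − 4 = 0
n=22: ⌈(23·106+312)/673⌉ − ⌈(22·106+312)/673⌉ = ⌈2750/673⌉ − ⌈2644/673⌉ = 5 − 4 = 1
n=23: ⌈(24·106+312)/673⌉ − ⌈(23·106+312)/673⌉ = ⌈2856/673⌉ − ⌈2750/673⌉ = 5 − 5 = 0
n=24: ⌈(25·106+312)/673⌉ − ⌈(24·106+312)/673⌉ = ⌈2962/673⌉ − ⌈2856/673⌉ = 5 − 5 = 0
n=25: ⌈(26·106+312)/673⌉ − ⌈(25·106+312)/673⌉ = ⌈3068/673⌉ − ⌈2962/673⌉ = 5 − 5 = 0
n=26: ⌈(27·106+312)/673⌉ − ⌈(26·106+312)/673⌉ = ⌈3174/673⌉ − ⌈3068/673⌉ = 5 − 5 = 0
n=27: ⌈(28·106+312)/673⌉ − ⌈(27·106+312)/673⌉ = ⌈3280/673⌉ − ⌈3174/673⌉ = 5 − 5 = 0
n=28: ⌈(29·106+312)/673⌉ − ⌈(28·106+312)/673⌉ = ⌈3386/673⌉ − ⌈3280/673⌉ = 6 − 5 = 1
n=29: ⌈(30·106+312)/673⌉ − ⌈(29·106+312)/673⌉ = ⌈3492/673⌉ − ⌈3386/673⌉ = 6 − 6 = 0

000100000100000010000010000010


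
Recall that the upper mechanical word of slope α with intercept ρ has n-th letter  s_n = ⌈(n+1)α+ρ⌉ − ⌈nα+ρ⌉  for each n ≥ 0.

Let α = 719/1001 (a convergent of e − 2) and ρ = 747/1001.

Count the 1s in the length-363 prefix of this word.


261

#1s = Σ_{n=0}^{362} s_n = Σ_{n=0}^{362} (⌈(n+1)α+ρ⌉ − ⌈nα+ρ⌉)
the sum telescopes: every ⌈nα+ρ⌉ with 0 < n < 363 appears once with + and once with −, leaving ⌈363α+ρ⌉ − ⌈0·α+ρ⌉
363α + ρ = (363·719 + 747) / 1001 = 261744/1001
ρ = 747/1001
⌈261744/1001⌉ = 262,  ⌈747/1001⌉ = 1
#1s = 262 − 1 = 261


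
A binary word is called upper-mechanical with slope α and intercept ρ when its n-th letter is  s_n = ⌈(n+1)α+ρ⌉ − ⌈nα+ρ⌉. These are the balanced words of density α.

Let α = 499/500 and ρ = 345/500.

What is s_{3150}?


1

(n+1)α + ρ = (3151·499 + 345) / 500 = 1572694/500
nα + ρ     = (3150·499 + 345) / 500 = 1572195/500
⌈1572694/500⌉ = 3146,  ⌈1572195/500⌉ = 3145
s_{3150} = 3146 − 3145 = 1


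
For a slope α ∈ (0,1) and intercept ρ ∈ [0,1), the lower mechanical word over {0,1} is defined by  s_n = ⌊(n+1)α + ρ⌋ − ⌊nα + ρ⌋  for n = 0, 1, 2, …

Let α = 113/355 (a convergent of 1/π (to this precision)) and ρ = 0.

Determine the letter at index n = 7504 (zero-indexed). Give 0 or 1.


0

(n+1)α + ρ = (7505·113) / 355 = 848065/355
nα + ρ     = (7504·113) / 355 = 847952/355
⌊848065/355⌋ = 2388,  ⌊847952/355⌋ = 2388
s_{7504} = 2388 − 2388 = 0


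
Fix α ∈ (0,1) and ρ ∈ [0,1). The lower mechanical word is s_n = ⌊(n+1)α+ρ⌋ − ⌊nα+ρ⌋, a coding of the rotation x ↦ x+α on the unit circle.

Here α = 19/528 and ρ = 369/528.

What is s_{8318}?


(n+1)α + ρ = (8319·19 + 369) / 528 = 158430/528
nα + ρ     = (8318·19 + 369) / 528 = 158411/528
⌊158430/528⌋ = 300,  ⌊158411/528⌋ = 300
s_{8318} = 300 − 300 = 0

0


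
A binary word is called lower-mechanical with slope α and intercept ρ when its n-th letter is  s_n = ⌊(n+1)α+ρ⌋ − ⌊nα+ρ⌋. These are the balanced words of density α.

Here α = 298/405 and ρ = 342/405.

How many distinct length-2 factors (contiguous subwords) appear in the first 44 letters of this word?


t_n = ⌊(n·298+342)/405⌋ for n = 0 … 44:
  n=0…9: ⌊342/405⌋=0 ⌊640/405⌋=1 ⌊938/405⌋=2 ⌊1236/405⌋=3 ⌊1534/405⌋=3 ⌊1832/405⌋=4 ⌊2130/405⌋=5 ⌊2428/405⌋=5 ⌊2726/405⌋=6 ⌊3024/405⌋=7
  n=10…19: ⌊3322/405⌋=8 ⌊3620/405⌋=8 ⌊3918/405⌋=9 ⌊4216/405⌋=10 ⌊4514/405⌋=11 ⌊4812/405⌋=11 ⌊5110/405⌋=12 ⌊5408/405⌋=13 ⌊5706/405⌋=14 ⌊6004/405⌋=14
  n=20…29: ⌊6302/405⌋=15 ⌊6600/405⌋=16 ⌊6898/405⌋=17 ⌊7196/405⌋=17 ⌊7494/405⌋=18 ⌊7792/405⌋=19 ⌊8090/405⌋=19 ⌊8388/405⌋=20 ⌊8686/405⌋=21 ⌊8984/405⌋=22
  n=30…39: ⌊9282/405⌋=22 ⌊9580/405⌋=23 ⌊9878/405⌋=24 ⌊10176/405⌋=25 ⌊10474/405⌋=25 ⌊10772/405⌋=26 ⌊11070/405⌋=27 ⌊11368/405⌋=28 ⌊11666/405⌋=28 ⌊11964/405⌋=29
  n=40…44: ⌊12262/405⌋=30 ⌊12560/405⌋=31 ⌊12858/405⌋=31 ⌊13156/405⌋=32 ⌊13454/405⌋=33
s_n = t_(n+1) − t_n for n = 0 … 43 gives
prefix = 11101101110111011101110110111011101110111011
slide a length-2 window over [0..1] … [42..43] (43 windows); first occurrence of each distinct factor:
  [  0..  1] 11
  [  2..  3] 10
  [  3..  4] 01
  (the other 40 windows repeat one of these)
distinct factors: {01, 10, 11}
count = 3  (Sturmian bound for length 2 is 3)

3


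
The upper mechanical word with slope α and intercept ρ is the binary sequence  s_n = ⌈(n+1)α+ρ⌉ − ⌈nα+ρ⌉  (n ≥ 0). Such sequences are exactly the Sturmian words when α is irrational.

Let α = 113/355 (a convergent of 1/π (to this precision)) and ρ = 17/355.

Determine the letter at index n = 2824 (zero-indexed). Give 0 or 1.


(n+1)α + ρ = (2825·113 + 17) / 355 = 319242/355
nα + ρ     = (2824·113 + 17) / 355 = 319129/355
⌈319242/355⌉ = 900,  ⌈319129/355⌉ = 899
s_{2824} = 900 − 899 = 1

1


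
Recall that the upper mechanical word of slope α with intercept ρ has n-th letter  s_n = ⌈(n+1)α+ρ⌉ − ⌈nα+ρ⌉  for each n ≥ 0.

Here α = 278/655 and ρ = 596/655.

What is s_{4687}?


0

(n+1)α + ρ = (4688·278 + 596) / 655 = 1303860/655
nα + ρ     = (4687·278 + 596) / 655 = 1303582/655
⌈1303860/655⌉ = 1991,  ⌈1303582/655⌉ = 1991
s_{4687} = 1991 − 1991 = 0


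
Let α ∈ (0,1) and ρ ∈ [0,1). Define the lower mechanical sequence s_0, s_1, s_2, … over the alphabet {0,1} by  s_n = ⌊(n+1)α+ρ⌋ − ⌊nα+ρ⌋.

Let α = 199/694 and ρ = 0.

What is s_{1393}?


0

(n+1)α + ρ = (1394·199) / 694 = 277406/694
nα + ρ     = (1393·199) / 694 = 277207/694
⌊277406/694⌋ = 399,  ⌊277207/694⌋ = 399
s_{1393} = 399 − 399 = 0


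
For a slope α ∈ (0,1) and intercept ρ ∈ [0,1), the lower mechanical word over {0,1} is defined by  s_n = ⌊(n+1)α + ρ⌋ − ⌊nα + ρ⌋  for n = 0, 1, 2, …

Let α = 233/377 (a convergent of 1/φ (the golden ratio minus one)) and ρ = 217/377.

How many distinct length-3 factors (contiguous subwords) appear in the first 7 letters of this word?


t_n = ⌊(n·233+217)/377⌋ for n = 0 … 7:
  n=0…7: ⌊217/377⌋=0 ⌊450/377⌋=1 ⌊683/377⌋=1 ⌊916/377⌋=2 ⌊1149/377⌋=3 ⌊1382/377⌋=3 ⌊1615/377⌋=4 ⌊1848/377⌋=4
s_n = t_(n+1) − t_n for n = 0 … 6 gives
prefix = 1011010
slide a length-3 window over [0..2] … [4..6] (5 windows); first occurrence of each distinct factor:
  [  0..  2] 101
  [  1..  3] 011
  [  2..  4] 110
  [  4..  6] 010
  (the other 1 window repeats one of these)
distinct factors: {010, 011, 101, 110}
count = 4  (Sturmian bound for length 3 is 4)

4


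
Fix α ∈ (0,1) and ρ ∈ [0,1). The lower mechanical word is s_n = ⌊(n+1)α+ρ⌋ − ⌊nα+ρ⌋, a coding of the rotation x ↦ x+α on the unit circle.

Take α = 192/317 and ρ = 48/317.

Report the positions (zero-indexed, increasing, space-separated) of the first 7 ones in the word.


1 3 4 6 8 9 11

n=0: ⌊240/317⌋−⌊48/317⌋ = 0−0 = 0
n=1: ⌊432/317⌋−⌊240/317⌋ = 1−0 = 1  ← one
n=2: ⌊624/317⌋−⌊432/317⌋ = 1−1 = 0
n=3: ⌊816/317⌋−⌊624/317⌋ = 2−1 = 1  ← one
n=4: ⌊1008/317⌋−⌊816/317⌋ = 3−2 = 1  ← one
n=5: ⌊1200/317⌋−⌊1008/317⌋ = 3−3 = 0
n=6: ⌊1392/317⌋−⌊1200/317⌋ = 4−3 = 1  ← one
n=7: ⌊1584/317⌋−⌊1392/317⌋ = 4−4 = 0
n=8: ⌊1776/317⌋−⌊1584/317⌋ = 5−4 = 1  ← one
n=9: ⌊1968/317⌋−⌊1776/317⌋ = 6−5 = 1  ← one
n=10: ⌊2160/317⌋−⌊1968/317⌋ = 6−6 = 0
n=11: ⌊2352/317⌋−⌊2160/317⌋ = 7−6 = 1  ← one
positions of the first 7 ones: 1 3 4 6 8 9 11


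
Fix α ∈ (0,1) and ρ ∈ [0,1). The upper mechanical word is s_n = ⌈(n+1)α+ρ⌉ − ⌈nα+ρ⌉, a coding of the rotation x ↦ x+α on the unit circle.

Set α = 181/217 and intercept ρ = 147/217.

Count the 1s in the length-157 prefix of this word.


#1s = Σ_{n=0}^{156} s_n = Σ_{n=0}^{156} (⌈(n+1)α+ρ⌉ − ⌈nα+ρ⌉)
the sum telescopes: every ⌈nα+ρ⌉ with 0 < n < 157 appears once with + and once with −, leaving ⌈157α+ρ⌉ − ⌈0·α+ρ⌉
157α + ρ = (157·181 + 147) / 217 = 28564/217
ρ = 147/217
⌈28564/217⌉ = 132,  ⌈147/217⌉ = 1
#1s = 132 − 1 = 131

131


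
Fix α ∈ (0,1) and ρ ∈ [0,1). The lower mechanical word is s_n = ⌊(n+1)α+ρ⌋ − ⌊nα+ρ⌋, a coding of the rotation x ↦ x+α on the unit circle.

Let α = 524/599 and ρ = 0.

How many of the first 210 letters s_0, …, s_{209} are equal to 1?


#1s = Σ_{n=0}^{209} s_n = Σ_{n=0}^{209} (⌊(n+1)α+ρ⌋ − ⌊nα+ρ⌋)
the sum telescopes: every ⌊nα+ρ⌋ with 0 < n < 210 appears once with + and once with −, leaving ⌊210α+ρ⌋ − ⌊0·α+ρ⌋
210α + ρ = (210·524) / 599 = 110040/599
ρ = 0/599
⌊110040/599⌋ = 183,  ⌊0/599⌋ = 0
#1s = 183 − 0 = 183

183


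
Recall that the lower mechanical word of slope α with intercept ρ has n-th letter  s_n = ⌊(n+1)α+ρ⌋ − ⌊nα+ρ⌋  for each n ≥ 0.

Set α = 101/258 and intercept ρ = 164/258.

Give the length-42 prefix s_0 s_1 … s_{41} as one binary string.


n=0: ⌊(1·101+164)/258⌋ − ⌊(0·101+164)/258⌋ = ⌊265/258⌋ − ⌊164/258⌋ = 1 − 0 = 1
n=1: ⌊(2·101+164)/258⌋ − ⌊(1·101+164)/258⌋ = ⌊366/258⌋ − ⌊265/258⌋ = 1 − 1 = 0
n=2: ⌊(3·101+164)/258⌋ − ⌊(2·101+164)/258⌋ = ⌊467/258⌋ − ⌊366/258⌋ = 1 − 1 = 0
n=3: ⌊(4·101+164)/258⌋ − ⌊(3·101+164)/258⌋ = ⌊568/258⌋ − ⌊467/258⌋ = 2 − 1 = 1
n=4: ⌊(5·101+164)/258⌋ − ⌊(4·101+164)/258⌋ = ⌊669/258⌋ − ⌊568/258⌋ = 2 − 2 = 0
n=5: ⌊(6·101+164)/258⌋ − ⌊(5·101+164)/258⌋ = ⌊770/258⌋ − ⌊669/258⌋ = 2 − 2 = 0
n=6: ⌊(7·101+164)/258⌋ − ⌊(6·101+164)/258⌋ = ⌊871/258⌋ − ⌊770/258⌋ = 3 − 2 = 1
n=7: ⌊(8·101+164)/258⌋ − ⌊(7·101+164)/258⌋ = ⌊972/258⌋ − ⌊871/258⌋ = 3 − 3 = 0
n=8: ⌊(9·101+164)/258⌋ − ⌊(8·101+164)/258⌋ = ⌊1073/258⌋ − ⌊972/258⌋ = 4 − 3 = 1
n=9: ⌊(10·101+164)/258⌋ − ⌊(9·101+164)/258⌋ = ⌊1174/258⌋ − ⌊1073/258⌋ = 4 − 4 = 0
n=10: ⌊(11·101+164)/258⌋ − ⌊(10·101+164)/258⌋ = ⌊1275/258⌋ − ⌊1174/258⌋ = 4 − 4 = 0
n=11: ⌊(12·101+164)/258⌋ − ⌊(11·101+164)/258⌋ = ⌊1376/258⌋ − ⌊1275/258⌋ = 5 − 4 = 1
n=12: ⌊(13·101+164)/258⌋ − ⌊(12·101+164)/258⌋ = ⌊1477/258⌋ − ⌊1376/258⌋ = 5 − 5 = 0
n=13: ⌊(14·101+164)/258⌋ − ⌊(13·101+164)/258⌋ = ⌊1578/258⌋ − ⌊1477/258⌋ = 6 − 5 = 1
n=14: ⌊(15·101+164)/258⌋ − ⌊(14·101+164)/258⌋ = ⌊1679/258⌋ − ⌊1578/258⌋ = 6 − 6 = 0
n=15: ⌊(16·101+164)/258⌋ − ⌊(15·101+164)/258⌋ = ⌊1780/258⌋ − ⌊1679/258⌋ = 6 − 6 = 0
n=16: ⌊(17·101+164)/258⌋ − ⌊(16·101+164)/258⌋ = ⌊1881/258⌋ − ⌊1780/258⌋ = 7 − 6 = 1
n=17: ⌊(18·101+164)/258⌋ − ⌊(17·101+164)/258⌋ = ⌊1982/258⌋ − ⌊1881/258⌋ = 7 − 7 = 0
n=18: ⌊(19·101+164)/258⌋ − ⌊(18·101+164)/258⌋ = ⌊2083/258⌋ − ⌊1982/258⌋ = 8 − 7 = 1
n=19: ⌊(20·101+164)/258⌋ − ⌊(19·101+164)/258⌋ = ⌊2184/258⌋ − ⌊2083/258⌋ = 8 − 8 = 0
n=20: ⌊(21·101+164)/258⌋ − ⌊(20·101+164)/258⌋ = ⌊2285/258⌋ − ⌊2184/258⌋ = 8 − 8 = 0
n=21: ⌊(22·101+164)/258⌋ − ⌊(21·101+164)/258⌋ = ⌊2386/258⌋ − ⌊2285/258⌋ = 9 − 8 = 1
n=22: ⌊(23·101+164)/258⌋ − ⌊(22·101+164)/258⌋ = ⌊2487/258⌋ − ⌊2386/258⌋ = 9 − 9 = 0
n=23: ⌊(24·101+164)/258⌋ − ⌊(23·101+164)/258⌋ = ⌊2588/258⌋ − ⌊2487/258⌋ = 10 − 9 = 1
n=24: ⌊(25·101+164)/258⌋ − ⌊(24·101+164)/258⌋ = ⌊2689/258⌋ − ⌊2588/258⌋ = 10 − 10 = 0
n=25: ⌊(26·101+164)/258⌋ − ⌊(25·101+164)/258⌋ = ⌊2790/258⌋ − ⌊2689/258⌋ = 10 − 10 = 0
n=26: ⌊(27·101+164)/258⌋ − ⌊(26·101+164)/258⌋ = ⌊2891/258⌋ − ⌊2790/258⌋ = 11 − 10 = 1
n=27: ⌊(28·101+164)/258⌋ − ⌊(27·101+164)/258⌋ = ⌊2992/258⌋ − ⌊2891/258⌋ = 11 − 11 = 0
n=28: ⌊(29·101+164)/258⌋ − ⌊(28·101+164)/258⌋ = ⌊3093/258⌋ − ⌊2992/258⌋ = 11 − 11 = 0
n=29: ⌊(30·101+164)/258⌋ − ⌊(29·101+164)/258⌋ = ⌊3194/258⌋ − ⌊3093/258⌋ = 12 − 11 = 1
n=30: ⌊(31·101+164)/258⌋ − ⌊(30·101+164)/258⌋ = ⌊3295/258⌋ − ⌊3194/258⌋ = 12 − 12 = 0
n=31: ⌊(32·101+164)/258⌋ − ⌊(31·101+164)/258⌋ = ⌊3396/258⌋ − ⌊3295/258⌋ = 13 − 12 = 1
n=32: ⌊(33·101+164)/258⌋ − ⌊(32·101+164)/258⌋ = ⌊3497/258⌋ − ⌊3396/258⌋ = 13 − 13 = 0
n=33: ⌊(34·101+164)/258⌋ − ⌊(33·101+164)/258⌋ = ⌊3598/258⌋ − ⌊3497/258⌋ = 13 − 13 = 0
n=34: ⌊(35·101+164)/258⌋ − ⌊(34·101+164)/258⌋ = ⌊3699/258⌋ − ⌊3598/258⌋ = 14 − 13 = 1
n=35: ⌊(36·101+164)/258⌋ − ⌊(35·101+164)/258⌋ = ⌊3800/258⌋ − ⌊3699/258⌋ = 14 − 14 = 0
n=36: ⌊(37·101+164)/258⌋ − ⌊(36·101+164)/258⌋ = ⌊3901/258⌋ − ⌊3800/258⌋ = 15 − 14 = 1
n=37: ⌊(38·101+164)/258⌋ − ⌊(37·101+164)/258⌋ = ⌊4002/258⌋ − ⌊3901/258⌋ = 15 − 15 = 0
n=38: ⌊(39·101+164)/258⌋ − ⌊(38·101+164)/258⌋ = ⌊4103/258⌋ − ⌊4002/258⌋ = 15 − 15 = 0
n=39: ⌊(40·101+164)/258⌋ − ⌊(39·101+164)/258⌋ = ⌊4204/258⌋ − ⌊4103/258⌋ = 16 − 15 = 1
n=40: ⌊(41·101+164)/258⌋ − ⌊(40·101+164)/258⌋ = ⌊4305/258⌋ − ⌊4204/258⌋ = 16 − 16 = 0
n=41: ⌊(42·101+164)/258⌋ − ⌊(41·101+164)/258⌋ = ⌊4406/258⌋ − ⌊4305/258⌋ = 17 − 16 = 1

100100101001010010100101001001010010100101


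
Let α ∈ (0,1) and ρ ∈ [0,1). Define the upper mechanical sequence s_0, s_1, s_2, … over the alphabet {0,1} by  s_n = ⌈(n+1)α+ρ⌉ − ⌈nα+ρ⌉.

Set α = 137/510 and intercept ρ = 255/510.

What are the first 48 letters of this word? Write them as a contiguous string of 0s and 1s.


n=0: ⌈(1·137+255)/510⌉ − ⌈(0·137+255)/510⌉ = ⌈392/510⌉ − ⌈255/510⌉ = 1 − 1 = 0
n=1: ⌈(2·137+255)/510⌉ − ⌈(1·137+255)/510⌉ = ⌈529/510⌉ − ⌈392/510⌉ = 2 − 1 = 1
n=2: ⌈(3·137+255)/510⌉ − ⌈(2·137+255)/510⌉ = ⌈666/510⌉ − ⌈529/510⌉ = 2 − 2 = 0
n=3: ⌈(4·137+255)/510⌉ − ⌈(3·137+255)/510⌉ = ⌈803/510⌉ − ⌈666/510⌉ = 2 − 2 = 0
n=4: ⌈(5·137+255)/510⌉ − ⌈(4·137+255)/510⌉ = ⌈940/510⌉ − ⌈803/510⌉ = 2 − 2 = 0
n=5: ⌈(6·137+255)/510⌉ − ⌈(5·137+255)/510⌉ = ⌈1077/510⌉ − ⌈940/510⌉ = 3 − 2 = 1
n=6: ⌈(7·137+255)/510⌉ − ⌈(6·137+255)/510⌉ = ⌈1214/510⌉ − ⌈1077/510⌉ = 3 − 3 = 0
n=7: ⌈(8·137+255)/510⌉ − ⌈(7·137+255)/510⌉ = ⌈1351/510⌉ − ⌈1214/510⌉ = 3 − 3 = 0
n=8: ⌈(9·137+255)/510⌉ − ⌈(8·137+255)/510⌉ = ⌈1488/510⌉ − ⌈1351/510⌉ = 3 − 3 = 0
n=9: ⌈(10·137+255)/510⌉ − ⌈(9·137+255)/510⌉ = ⌈1625/510⌉ − ⌈1488/510⌉ = 4 − 3 = 1
n=10: ⌈(11·137+255)/510⌉ − ⌈(10·137+255)/510⌉ = ⌈1762/510⌉ − ⌈1625/510⌉ = 4 − 4 = 0
n=11: ⌈(12·137+255)/510⌉ − ⌈(11·137+255)/510⌉ = ⌈1899/510⌉ − ⌈1762/510⌉ = 4 − 4 = 0
n=12: ⌈(13·137+255)/510⌉ − ⌈(12·137+255)/510⌉ = ⌈2036/510⌉ − ⌈1899/510⌉ = 4 − 4 = 0
n=13: ⌈(14·137+255)/510⌉ − ⌈(13·137+255)/510⌉ = ⌈2173/510⌉ − ⌈2036/510⌉ = 5 − 4 = 1
n=14: ⌈(15·137+255)/510⌉ − ⌈(14·137+255)/510⌉ = ⌈2310/510⌉ − ⌈2173/510⌉ = 5 − 5 = 0
n=15: ⌈(16·137+255)/510⌉ − ⌈(15·137+255)/510⌉ = ⌈2447/510⌉ − ⌈2310/510⌉ = 5 − 5 = 0
n=16: ⌈(17·137+255)/510⌉ − ⌈(16·137+255)/510⌉ = ⌈2584/510⌉ − ⌈2447/510⌉ = 6 − 5 = 1
n=17: ⌈(18·137+255)/510⌉ − ⌈(17·137+255)/510⌉ = ⌈2721/510⌉ − ⌈2584/510⌉ = 6 − 6 = 0
n=18: ⌈(19·137+255)/510⌉ − ⌈(18·137+255)/510⌉ = ⌈2858/510⌉ − ⌈2721/510⌉ = 6 − 6 = 0
n=19: ⌈(20·137+255)/510⌉ − ⌈(19·137+255)/510⌉ = ⌈2995/510⌉ − ⌈2858/510⌉ = 6 − 6 = 0
n=20: ⌈(21·137+255)/510⌉ − ⌈(20·137+255)/510⌉ = ⌈3132/510⌉ − ⌈2995/510⌉ = 7 − 6 = 1
n=21: ⌈(22·137+255)/510⌉ − ⌈(21·137+255)/510⌉ = ⌈3269/510⌉ − ⌈3132/510⌉ = 7 − 7 = 0
n=22: ⌈(23·137+255)/510⌉ − ⌈(22·137+255)/510⌉ = ⌈3406/510⌉ − ⌈3269/510⌉ = 7 − 7 = 0
n=23: ⌈(24·137+255)/510⌉ − ⌈(23·137+255)/510⌉ = ⌈3543/510⌉ − ⌈3406/510⌉ = 7 − 7 = 0
n=24: ⌈(25·137+255)/510⌉ − ⌈(24·137+255)/510⌉ = ⌈3680/510⌉ − ⌈3543/510⌉ = 8 − 7 = 1
n=25: ⌈(26·137+255)/510⌉ − ⌈(25·137+255)/510⌉ = ⌈3817/510⌉ − ⌈3680/510⌉ = 8 − 8 = 0
n=26: ⌈(27·137+255)/510⌉ − ⌈(26·137+255)/510⌉ = ⌈3954/510⌉ − ⌈3817/510⌉ = 8 − 8 = 0
n=27: ⌈(28·137+255)/510⌉ − ⌈(27·137+255)/510⌉ = ⌈4091/510⌉ − ⌈3954/510⌉ = 9 − 8 = 1
n=28: ⌈(29·137+255)/510⌉ − ⌈(28·137+255)/510⌉ = ⌈4228/510⌉ − ⌈4091/510⌉ = 9 − 9 = 0
n=29: ⌈(30·137+255)/510⌉ − ⌈(29·137+255)/510⌉ = ⌈4365/510⌉ − ⌈4228/510⌉ = 9 − 9 = 0
n=30: ⌈(31·137+255)/510⌉ − ⌈(30·137+255)/510⌉ = ⌈4502/510⌉ − ⌈4365/510⌉ = 9 − 9 = 0
n=31: ⌈(32·137+255)/510⌉ − ⌈(31·137+255)/510⌉ = ⌈4639/510⌉ − ⌈4502/510⌉ = 10 − 9 = 1
n=32: ⌈(33·137+255)/510⌉ − ⌈(32·137+255)/510⌉ = ⌈4776/510⌉ − ⌈4639/510⌉ = 10 − 10 = 0
n=33: ⌈(34·137+255)/510⌉ − ⌈(33·137+255)/510⌉ = ⌈4913/510⌉ − ⌈4776/510⌉ = 10 − 10 = 0
n=34: ⌈(35·137+255)/510⌉ − ⌈(34·137+255)/510⌉ = ⌈5050/510⌉ − ⌈4913/510⌉ = 10 − 10 = 0
n=35: ⌈(36·137+255)/510⌉ − ⌈(35·137+255)/510⌉ = ⌈5187/510⌉ − ⌈5050/510⌉ = 11 − 10 = 1
n=36: ⌈(37·137+255)/510⌉ − ⌈(36·137+255)/510⌉ = ⌈5324/510⌉ − ⌈5187/510⌉ = 11 − 11 = 0
n=37: ⌈(38·137+255)/510⌉ − ⌈(37·137+255)/510⌉ = ⌈5461/510⌉ − ⌈5324/510⌉ = 11 − 11 = 0
n=38: ⌈(39·137+255)/510⌉ − ⌈(38·137+255)/510⌉ = ⌈5598/510⌉ − ⌈5461/510⌉ = 11 − 11 = 0
n=39: ⌈(40·137+255)/510⌉ − ⌈(39·137+255)/510⌉ = ⌈5735/510⌉ − ⌈5598/510⌉ = 12 − 11 = 1
n=40: ⌈(41·137+255)/510⌉ − ⌈(40·137+255)/510⌉ = ⌈5872/510⌉ − ⌈5735/510⌉ = 12 − 12 = 0
n=41: ⌈(42·137+255)/510⌉ − ⌈(41·137+255)/510⌉ = ⌈6009/510⌉ − ⌈5872/510⌉ = 12 − 12 = 0
n=42: ⌈(43·137+255)/510⌉ − ⌈(42·137+255)/510⌉ = ⌈6146/510⌉ − ⌈6009/510⌉ = 13 − 12 = 1
n=43: ⌈(44·137+255)/510⌉ − ⌈(43·137+255)/510⌉ = ⌈6283/510⌉ − ⌈6146/510⌉ = 13 − 13 = 0
n=44: ⌈(45·137+255)/510⌉ − ⌈(44·137+255)/510⌉ = ⌈6420/510⌉ − ⌈6283/510⌉ = 13 − 13 = 0
n=45: ⌈(46·137+255)/510⌉ − ⌈(45·137+255)/510⌉ = ⌈6557/510⌉ − ⌈6420/510⌉ = 13 − 13 = 0
n=46: ⌈(47·137+255)/510⌉ − ⌈(46·137+255)/510⌉ = ⌈6694/510⌉ − ⌈6557/510⌉ = 14 − 13 = 1
n=47: ⌈(48·137+255)/510⌉ − ⌈(47·137+255)/510⌉ = ⌈6831/510⌉ − ⌈6694/510⌉ = 14 − 14 = 0

010001000100010010001000100100010001000100100010


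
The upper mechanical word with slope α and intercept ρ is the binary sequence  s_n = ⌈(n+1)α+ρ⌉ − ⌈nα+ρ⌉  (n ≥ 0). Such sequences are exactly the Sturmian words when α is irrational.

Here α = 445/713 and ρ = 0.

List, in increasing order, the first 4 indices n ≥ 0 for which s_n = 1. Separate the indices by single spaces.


n=0: ⌈445/713⌉−⌈0/713⌉ = 1−0 = 1  ← one
n=1: ⌈890/713⌉−⌈445/713⌉ = 2−1 = 1  ← one
n=2: ⌈1335/713⌉−⌈890/713⌉ = 2−2 = 0
n=3: ⌈1780/713⌉−⌈1335/713⌉ = 3−2 = 1  ← one
n=4: ⌈2225/713⌉−⌈1780/713⌉ = 4−3 = 1  ← one
positions of the first 4 ones: 0 1 3 4

0 1 3 4


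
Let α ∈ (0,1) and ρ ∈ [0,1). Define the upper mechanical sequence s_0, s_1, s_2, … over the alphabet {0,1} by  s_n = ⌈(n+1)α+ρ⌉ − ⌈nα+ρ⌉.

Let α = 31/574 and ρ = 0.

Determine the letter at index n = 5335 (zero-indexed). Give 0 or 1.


(n+1)α + ρ = (5336·31) / 574 = 165416/574
nα + ρ     = (5335·31) / 574 = 165385/574
⌈165416/574⌉ = 289,  ⌈165385/574⌉ = 289
s_{5335} = 289 − 289 = 0

0


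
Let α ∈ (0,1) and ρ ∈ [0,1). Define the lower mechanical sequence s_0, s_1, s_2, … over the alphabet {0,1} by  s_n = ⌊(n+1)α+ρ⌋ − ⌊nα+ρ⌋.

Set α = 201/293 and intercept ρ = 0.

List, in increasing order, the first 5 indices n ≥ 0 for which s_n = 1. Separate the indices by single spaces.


n=0: ⌊201/293⌋−⌊0/293⌋ = 0−0 = 0
n=1: ⌊402/293⌋−⌊201/293⌋ = 1−0 = 1  ← one
n=2: ⌊603/293⌋−⌊402/293⌋ = 2−1 = 1  ← one
n=3: ⌊804/293⌋−⌊603/293⌋ = 2−2 = 0
n=4: ⌊1005/293⌋−⌊804/293⌋ = 3−2 = 1  ← one
n=5: ⌊1206/293⌋−⌊1005/293⌋ = 4−3 = 1  ← one
n=6: ⌊1407/293⌋−⌊1206/293⌋ = 4−4 = 0
n=7: ⌊1608/293⌋−⌊1407/293⌋ = 5−4 = 1  ← one
positions of the first 5 ones: 1 2 4 5 7

1 2 4 5 7


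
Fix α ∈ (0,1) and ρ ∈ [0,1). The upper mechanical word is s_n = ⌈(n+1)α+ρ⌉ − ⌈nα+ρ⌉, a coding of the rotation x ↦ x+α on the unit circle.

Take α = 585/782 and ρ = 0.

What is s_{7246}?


1

(n+1)α + ρ = (7247·585) / 782 = 4239495/782
nα + ρ     = (7246·585) / 782 = 4238910/782
⌈4239495/782⌉ = 5422,  ⌈4238910/782⌉ = 5421
s_{7246} = 5422 − 5421 = 1


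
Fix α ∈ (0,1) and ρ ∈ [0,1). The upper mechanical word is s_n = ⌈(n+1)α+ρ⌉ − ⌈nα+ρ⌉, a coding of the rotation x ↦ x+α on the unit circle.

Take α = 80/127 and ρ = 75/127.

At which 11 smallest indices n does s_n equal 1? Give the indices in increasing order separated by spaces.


n=0: ⌈155/127⌉−⌈75/127⌉ = 2−1 = 1  ← one
n=1: ⌈235/127⌉−⌈155/127⌉ = 2−2 = 0
n=2: ⌈315/127⌉−⌈235/127⌉ = 3−2 = 1  ← one
n=3: ⌈395/127⌉−⌈315/127⌉ = 4−3 = 1  ← one
n=4: ⌈475/127⌉−⌈395/127⌉ = 4−4 = 0
n=5: ⌈555/127⌉−⌈475/127⌉ = 5−4 = 1  ← one
n=6: ⌈635/127⌉−⌈555/127⌉ = 5−5 = 0
n=7: ⌈715/127⌉−⌈635/127⌉ = 6−5 = 1  ← one
n=8: ⌈795/127⌉−⌈715/127⌉ = 7−6 = 1  ← one
n=9: ⌈875/127⌉−⌈795/127⌉ = 7−7 = 0
n=10: ⌈955/127⌉−⌈875/127⌉ = 8−7 = 1  ← one
n=11: ⌈1035/127⌉−⌈955/127⌉ = 9−8 = 1  ← one
n=12: ⌈1115/127⌉−⌈1035/127⌉ = 9−9 = 0
n=13: ⌈1195/127⌉−⌈1115/127⌉ = 10−9 = 1  ← one
n=14: ⌈1275/127⌉−⌈1195/127⌉ = 11−10 = 1  ← one
n=15: ⌈1355/127⌉−⌈1275/127⌉ = 11−11 = 0
n=16: ⌈1435/127⌉−⌈1355/127⌉ = 12−11 = 1  ← one
positions of the first 11 ones: 0 2 3 5 7 8 10 11 13 14 16

0 2 3 5 7 8 10 11 13 14 16


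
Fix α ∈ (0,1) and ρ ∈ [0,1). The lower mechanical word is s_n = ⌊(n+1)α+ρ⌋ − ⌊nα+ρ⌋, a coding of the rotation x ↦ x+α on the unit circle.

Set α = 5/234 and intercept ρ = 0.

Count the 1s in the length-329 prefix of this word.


7

#1s = Σ_{n=0}^{328} s_n = Σ_{n=0}^{328} (⌊(n+1)α+ρ⌋ − ⌊nα+ρ⌋)
the sum telescopes: every ⌊nα+ρ⌋ with 0 < n < 329 appears once with + and once with −, leaving ⌊329α+ρ⌋ − ⌊0·α+ρ⌋
329α + ρ = (329·5) / 234 = 1645/234
ρ = 0/234
⌊1645/234⌋ = 7,  ⌊0/234⌋ = 0
#1s = 7 − 0 = 7


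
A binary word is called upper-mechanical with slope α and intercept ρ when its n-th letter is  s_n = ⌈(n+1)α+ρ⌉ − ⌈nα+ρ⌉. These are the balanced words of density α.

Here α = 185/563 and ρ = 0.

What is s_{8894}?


(n+1)α + ρ = (8895·185) / 563 = 1645575/563
nα + ρ     = (8894·185) / 563 = 1645390/563
⌈1645575/563⌉ = 2923,  ⌈1645390/563⌉ = 2923
s_{8894} = 2923 − 2923 = 0

0


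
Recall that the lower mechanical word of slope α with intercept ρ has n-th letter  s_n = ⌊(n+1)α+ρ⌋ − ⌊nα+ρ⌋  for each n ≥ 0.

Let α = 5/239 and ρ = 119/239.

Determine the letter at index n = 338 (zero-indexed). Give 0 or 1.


(n+1)α + ρ = (339·5 + 119) / 239 = 1814/239
nα + ρ     = (338·5 + 119) / 239 = 1809/239
⌊1814/239⌋ = 7,  ⌊1809/239⌋ = 7
s_{338} = 7 − 7 = 0

0


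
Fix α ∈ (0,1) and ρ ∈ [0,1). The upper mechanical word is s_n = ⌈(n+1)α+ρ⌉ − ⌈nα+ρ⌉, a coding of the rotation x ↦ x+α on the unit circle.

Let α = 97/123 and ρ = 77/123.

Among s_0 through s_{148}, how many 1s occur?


118

#1s = Σ_{n=0}^{148} s_n = Σ_{n=0}^{148} (⌈(n+1)α+ρ⌉ − ⌈nα+ρ⌉)
the sum telescopes: every ⌈nα+ρ⌉ with 0 < n < 149 appears once with + and once with −, leaving ⌈149α+ρ⌉ − ⌈0·α+ρ⌉
149α + ρ = (149·97 + 77) / 123 = 14530/123
ρ = 77/123
⌈14530/123⌉ = 119,  ⌈77/123⌉ = 1
#1s = 119 − 1 = 118


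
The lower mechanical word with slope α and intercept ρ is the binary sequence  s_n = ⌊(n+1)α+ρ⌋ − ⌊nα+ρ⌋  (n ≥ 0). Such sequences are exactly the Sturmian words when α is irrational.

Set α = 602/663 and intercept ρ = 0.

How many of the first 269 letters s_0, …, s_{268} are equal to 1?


#1s = Σ_{n=0}^{268} s_n = Σ_{n=0}^{268} (⌊(n+1)α+ρ⌋ − ⌊nα+ρ⌋)
the sum telescopes: every ⌊nα+ρ⌋ with 0 < n < 269 appears once with + and once with −, leaving ⌊269α+ρ⌋ − ⌊0·α+ρ⌋
269α + ρ = (269·602) / 663 = 161938/663
ρ = 0/663
⌊161938/663⌋ = 244,  ⌊0/663⌋ = 0
#1s = 244 − 0 = 244

244


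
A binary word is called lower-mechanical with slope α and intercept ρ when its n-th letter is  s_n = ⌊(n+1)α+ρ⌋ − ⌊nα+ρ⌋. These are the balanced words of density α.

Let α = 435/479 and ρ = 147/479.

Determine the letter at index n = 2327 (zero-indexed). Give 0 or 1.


1

(n+1)α + ρ = (2328·435 + 147) / 479 = 1012827/479
nα + ρ     = (2327·435 + 147) / 479 = 1012392/479
⌊1012827/479⌋ = 2114,  ⌊1012392/479⌋ = 2113
s_{2327} = 2114 − 2113 = 1


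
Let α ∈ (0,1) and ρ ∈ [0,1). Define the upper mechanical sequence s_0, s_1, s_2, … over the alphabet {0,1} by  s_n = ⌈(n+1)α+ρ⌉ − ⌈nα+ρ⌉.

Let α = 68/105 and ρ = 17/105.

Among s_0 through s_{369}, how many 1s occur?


239

#1s = Σ_{n=0}^{369} s_n = Σ_{n=0}^{369} (⌈(n+1)α+ρ⌉ − ⌈nα+ρ⌉)
the sum telescopes: every ⌈nα+ρ⌉ with 0 < n < 370 appears once with + and once with −, leaving ⌈370α+ρ⌉ − ⌈0·α+ρ⌉
370α + ρ = (370·68 + 17) / 105 = 25177/105
ρ = 17/105
⌈25177/105⌉ = 240,  ⌈17/105⌉ = 1
#1s = 240 − 1 = 239


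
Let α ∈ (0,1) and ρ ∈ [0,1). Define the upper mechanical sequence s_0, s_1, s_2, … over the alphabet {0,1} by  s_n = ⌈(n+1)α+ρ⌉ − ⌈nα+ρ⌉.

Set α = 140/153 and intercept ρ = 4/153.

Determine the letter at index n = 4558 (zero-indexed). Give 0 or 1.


(n+1)α + ρ = (4559·140 + 4) / 153 = 638264/153
nα + ρ     = (4558·140 + 4) / 153 = 638124/153
⌈638264/153⌉ = 4172,  ⌈638124/153⌉ = 4171
s_{4558} = 4172 − 4171 = 1

1


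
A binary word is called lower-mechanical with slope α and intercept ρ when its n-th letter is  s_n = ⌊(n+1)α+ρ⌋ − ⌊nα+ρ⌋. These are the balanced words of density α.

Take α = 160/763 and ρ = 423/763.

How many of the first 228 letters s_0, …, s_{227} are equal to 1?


48

#1s = Σ_{n=0}^{227} s_n = Σ_{n=0}^{227} (⌊(n+1)α+ρ⌋ − ⌊nα+ρ⌋)
the sum telescopes: every ⌊nα+ρ⌋ with 0 < n < 228 appears once with + and once with −, leaving ⌊228α+ρ⌋ − ⌊0·α+ρ⌋
228α + ρ = (228·160 + 423) / 763 = 36903/763
ρ = 423/763
⌊36903/763⌋ = 48,  ⌊423/763⌋ = 0
#1s = 48 − 0 = 48
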